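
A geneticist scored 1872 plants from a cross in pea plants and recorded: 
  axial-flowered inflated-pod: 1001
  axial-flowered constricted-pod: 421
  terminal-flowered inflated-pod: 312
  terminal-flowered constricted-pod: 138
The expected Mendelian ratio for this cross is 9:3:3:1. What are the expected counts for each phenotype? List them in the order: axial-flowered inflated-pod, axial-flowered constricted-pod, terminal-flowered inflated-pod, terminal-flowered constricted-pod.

Under the 9:3:3:1 hypothesis (Σ ratio = 16, N = 1872):
  axial-flowered inflated-pod: 1872 × 9/16 = 1053
  axial-flowered constricted-pod: 1872 × 3/16 = 351
  terminal-flowered inflated-pod: 1872 × 3/16 = 351
  terminal-flowered constricted-pod: 1872 × 1/16 = 117

1053, 351, 351, 117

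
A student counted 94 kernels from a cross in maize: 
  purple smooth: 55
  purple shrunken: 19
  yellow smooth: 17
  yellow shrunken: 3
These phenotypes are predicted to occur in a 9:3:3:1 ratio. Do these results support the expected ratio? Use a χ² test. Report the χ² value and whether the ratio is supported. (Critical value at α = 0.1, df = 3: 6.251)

Expected counts for N = 94 under a 9:3:3:1 ratio (total parts = 16):
  purple smooth: 94 × 9/16 = 52.875
  purple shrunken: 94 × 3/16 = 17.625
  yellow smooth: 94 × 3/16 = 17.625
  yellow shrunken: 94 × 1/16 = 5.875
χ² = Σ (O − E)² / E
  purple smooth: (55 − 52.875)² / 52.875 = 0.0854
  purple shrunken: (19 − 17.625)² / 17.625 = 0.1073
  yellow smooth: (17 − 17.625)² / 17.625 = 0.0222
  yellow shrunken: (3 − 5.875)² / 5.875 = 1.4069
χ² = 0.0854 + 0.1073 + 0.0222 + 1.4069 = 1.6218 ≈ 1.622
Degrees of freedom = 4 − 1 = 3; critical value at α = 0.1 is 6.251.
Since 1.622 < 6.251, we fail to reject the null hypothesis — the data are consistent with the 9:3:3:1 ratio.

1.622; consistent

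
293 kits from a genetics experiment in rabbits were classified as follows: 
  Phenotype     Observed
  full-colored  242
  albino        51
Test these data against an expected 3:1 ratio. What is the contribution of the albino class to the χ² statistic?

Expected counts for N = 293 under a 3:1 ratio (total parts = 4):
  full-colored: 293 × 3/4 = 219.75
  albino: 293 × 1/4 = 73.25
Contribution of albino: (51 − 73.25)² / 73.25 = 6.7585

6.759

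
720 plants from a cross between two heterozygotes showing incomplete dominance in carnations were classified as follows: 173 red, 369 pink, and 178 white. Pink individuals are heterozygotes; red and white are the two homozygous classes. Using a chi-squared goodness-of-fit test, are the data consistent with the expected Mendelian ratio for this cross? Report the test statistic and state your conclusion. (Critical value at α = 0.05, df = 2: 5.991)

With incomplete dominance, a heterozygote × heterozygote cross gives a 1:2:1 phenotypic ratio.
Under the 1:2:1 hypothesis (Σ ratio = 4, N = 720):
  red: 720 × 1/4 = 180
  pink: 720 × 2/4 = 360
  white: 720 × 1/4 = 180
χ² = Σ (O − E)² / E
  red: (173 − 180)² / 180 = 0.2722
  pink: (369 − 360)² / 360 = 0.2250
  white: (178 − 180)² / 180 = 0.0222
χ² = 0.2722 + 0.2250 + 0.0222 = 0.5194 ≈ 0.519
Degrees of freedom = 3 − 1 = 2; critical value at α = 0.05 is 5.991.
Since 0.519 < 5.991, we fail to reject the null hypothesis — the data are consistent with the 1:2:1 ratio.

0.519; consistent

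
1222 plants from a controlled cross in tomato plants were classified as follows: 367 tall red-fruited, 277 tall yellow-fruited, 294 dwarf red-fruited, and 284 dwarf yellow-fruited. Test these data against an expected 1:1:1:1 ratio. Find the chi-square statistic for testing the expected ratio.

16.985

Under the 1:1:1:1 hypothesis (Σ ratio = 4, N = 1222):
  tall red-fruited: 1222 × 1/4 = 305.5
  tall yellow-fruited: 1222 × 1/4 = 305.5
  dwarf red-fruited: 1222 × 1/4 = 305.5
  dwarf yellow-fruited: 1222 × 1/4 = 305.5
χ² = Σ (O − E)² / E
  tall red-fruited: (367 − 305.5)² / 305.5 = 12.3805
  tall yellow-fruited: (277 − 305.5)² / 305.5 = 2.6588
  dwarf red-fruited: (294 − 305.5)² / 305.5 = 0.4329
  dwarf yellow-fruited: (284 − 305.5)² / 305.5 = 1.5131
χ² = 12.3805 + 2.6588 + 0.4329 + 1.5131 = 16.9853 ≈ 16.985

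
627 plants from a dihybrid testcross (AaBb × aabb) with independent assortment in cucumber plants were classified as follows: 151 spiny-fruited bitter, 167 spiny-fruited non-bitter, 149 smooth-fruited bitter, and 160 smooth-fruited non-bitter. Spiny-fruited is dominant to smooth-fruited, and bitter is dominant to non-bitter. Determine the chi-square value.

1.332

A dihybrid testcross with independent assortment gives a 1:1:1:1 ratio.
Expected counts for N = 627 under a 1:1:1:1 ratio (total parts = 4):
  spiny-fruited bitter: 627 × 1/4 = 156.75
  spiny-fruited non-bitter: 627 × 1/4 = 156.75
  smooth-fruited bitter: 627 × 1/4 = 156.75
  smooth-fruited non-bitter: 627 × 1/4 = 156.75
χ² = Σ (O − E)² / E
  spiny-fruited bitter: (151 − 156.75)² / 156.75 = 0.2109
  spiny-fruited non-bitter: (167 − 156.75)² / 156.75 = 0.6703
  smooth-fruited bitter: (149 − 156.75)² / 156.75 = 0.3832
  smooth-fruited non-bitter: (160 − 156.75)² / 156.75 = 0.0674
χ² = 0.2109 + 0.6703 + 0.3832 + 0.0674 = 1.3318 ≈ 1.332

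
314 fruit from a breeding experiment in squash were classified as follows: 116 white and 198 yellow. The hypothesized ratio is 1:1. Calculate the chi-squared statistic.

21.414

The 1:1 ratio has 2 parts, so with N = 314 the expected counts are:
  white: 314 × 1/2 = 157
  yellow: 314 × 1/2 = 157
χ² = Σ (O − E)² / E
  white: (116 − 157)² / 157 = 10.7070
  yellow: (198 − 157)² / 157 = 10.7070
χ² = 10.7070 + 10.7070 = 21.414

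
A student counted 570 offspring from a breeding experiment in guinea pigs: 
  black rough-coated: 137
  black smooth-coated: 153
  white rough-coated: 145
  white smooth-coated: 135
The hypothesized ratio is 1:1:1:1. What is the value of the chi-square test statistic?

Total ratio parts = 4. Expected numbers out of 570:
  black rough-coated: 570 × 1/4 = 142.5
  black smooth-coated: 570 × 1/4 = 142.5
  white rough-coated: 570 × 1/4 = 142.5
  white smooth-coated: 570 × 1/4 = 142.5
χ² = Σ (O − E)² / E
  black rough-coated: (137 − 142.5)² / 142.5 = 0.2123
  black smooth-coated: (153 − 142.5)² / 142.5 = 0.7737
  white rough-coated: (145 − 142.5)² / 142.5 = 0.0439
  white smooth-coated: (135 − 142.5)² / 142.5 = 0.3947
χ² = 0.2123 + 0.7737 + 0.0439 + 0.3947 = 1.4246 ≈ 1.425

1.425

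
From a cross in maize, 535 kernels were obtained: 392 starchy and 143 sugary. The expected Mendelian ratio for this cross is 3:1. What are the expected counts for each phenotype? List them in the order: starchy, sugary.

Expected counts for N = 535 under a 3:1 ratio (total parts = 4):
  starchy: 535 × 3/4 = 401.25
  sugary: 535 × 1/4 = 133.75

401.25, 133.75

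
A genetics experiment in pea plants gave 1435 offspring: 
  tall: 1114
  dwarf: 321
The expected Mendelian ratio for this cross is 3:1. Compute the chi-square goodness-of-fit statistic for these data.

Under the 3:1 hypothesis (Σ ratio = 4, N = 1435):
  tall: 1435 × 3/4 = 1076.25
  dwarf: 1435 × 1/4 = 358.75
χ² = Σ (O − E)² / E
  tall: (1114 − 1076.25)² / 1076.25 = 1.3241
  dwarf: (321 − 358.75)² / 358.75 = 3.9723
χ² = 1.3241 + 3.9723 = 5.2964 ≈ 5.296

5.296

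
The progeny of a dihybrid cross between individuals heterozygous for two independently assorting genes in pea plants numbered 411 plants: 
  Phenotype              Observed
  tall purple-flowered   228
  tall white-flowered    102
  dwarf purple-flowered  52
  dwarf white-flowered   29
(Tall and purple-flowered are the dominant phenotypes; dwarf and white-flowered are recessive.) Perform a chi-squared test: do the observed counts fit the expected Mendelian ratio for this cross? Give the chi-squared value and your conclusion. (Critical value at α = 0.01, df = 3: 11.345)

A dihybrid F₂ with independent assortment and complete dominance at both loci gives a 9:3:3:1 phenotypic ratio.
Total ratio parts = 16. Expected numbers out of 411:
  tall purple-flowered: 411 × 9/16 = 231.1875
  tall white-flowered: 411 × 3/16 = 77.0625
  dwarf purple-flowered: 411 × 3/16 = 77.0625
  dwarf white-flowered: 411 × 1/16 = 25.6875
χ² = Σ (O − E)² / E
  tall purple-flowered: (228 − 231.1875)² / 231.1875 = 0.0439
  tall white-flowered: (102 − 77.0625)² / 77.0625 = 8.0698
  dwarf purple-flowered: (52 − 77.0625)² / 77.0625 = 8.1509
  dwarf white-flowered: (29 − 25.6875)² / 25.6875 = 0.4272
χ² = 0.0439 + 8.0698 + 8.1509 + 0.4272 = 16.6918 ≈ 16.692
Degrees of freedom = 4 − 1 = 3; critical value at α = 0.01 is 11.345.
Since 16.692 > 11.345, we reject the null hypothesis — the data do not fit the 9:3:3:1 ratio.

16.692; not consistent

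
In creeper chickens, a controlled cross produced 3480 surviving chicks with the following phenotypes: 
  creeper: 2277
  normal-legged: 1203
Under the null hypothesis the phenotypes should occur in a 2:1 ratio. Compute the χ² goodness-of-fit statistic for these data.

Total ratio parts = 3. Expected numbers out of 3480:
  creeper: 3480 × 2/3 = 2320
  normal-legged: 3480 × 1/3 = 1160
χ² = Σ (O − E)² / E
  creeper: (2277 − 2320)² / 2320 = 0.7970
  normal-legged: (1203 − 1160)² / 1160 = 1.5940
χ² = 0.7970 + 1.5940 = 2.391

2.391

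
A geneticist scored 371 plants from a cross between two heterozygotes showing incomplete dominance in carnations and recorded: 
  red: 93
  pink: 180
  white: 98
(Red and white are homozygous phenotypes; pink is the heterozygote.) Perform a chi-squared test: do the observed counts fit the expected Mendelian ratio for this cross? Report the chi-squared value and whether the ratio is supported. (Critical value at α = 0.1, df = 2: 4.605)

0.461; consistent

With incomplete dominance, a heterozygote × heterozygote cross gives a 1:2:1 phenotypic ratio.
Under the 1:2:1 hypothesis (Σ ratio = 4, N = 371):
  red: 371 × 1/4 = 92.75
  pink: 371 × 2/4 = 185.5
  white: 371 × 1/4 = 92.75
χ² = Σ (O − E)² / E
  red: (93 − 92.75)² / 92.75 = 0.0007
  pink: (180 − 185.5)² / 185.5 = 0.1631
  white: (98 − 92.75)² / 92.75 = 0.2972
χ² = 0.0007 + 0.1631 + 0.2972 = 0.461
Degrees of freedom = 3 − 1 = 2; critical value at α = 0.1 is 4.605.
Since 0.461 < 4.605, we fail to reject the null hypothesis — the data are consistent with the 1:2:1 ratio.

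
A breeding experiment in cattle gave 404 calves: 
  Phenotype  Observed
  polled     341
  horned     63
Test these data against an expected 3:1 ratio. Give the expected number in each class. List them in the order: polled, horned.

303, 101

Expected counts for N = 404 under a 3:1 ratio (total parts = 4):
  polled: 404 × 3/4 = 303
  horned: 404 × 1/4 = 101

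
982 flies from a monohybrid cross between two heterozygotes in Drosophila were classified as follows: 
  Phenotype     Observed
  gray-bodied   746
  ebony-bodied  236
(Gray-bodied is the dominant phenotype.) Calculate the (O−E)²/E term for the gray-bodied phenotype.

0.123

For a monohybrid cross between heterozygotes with complete dominance, the expected phenotypic ratio is 3:1.
Expected counts for N = 982 under a 3:1 ratio (total parts = 4):
  gray-bodied: 982 × 3/4 = 736.5
  ebony-bodied: 982 × 1/4 = 245.5
Contribution of gray-bodied: (746 − 736.5)² / 736.5 = 0.1225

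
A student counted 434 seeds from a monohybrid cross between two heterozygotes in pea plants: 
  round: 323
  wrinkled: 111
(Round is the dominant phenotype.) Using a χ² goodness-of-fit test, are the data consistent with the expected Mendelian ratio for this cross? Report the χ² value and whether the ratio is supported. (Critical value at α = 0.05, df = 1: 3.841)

For a monohybrid cross between heterozygotes with complete dominance, the expected phenotypic ratio is 3:1.
Under the 3:1 hypothesis (Σ ratio = 4, N = 434):
  round: 434 × 3/4 = 325.5
  wrinkled: 434 × 1/4 = 108.5
χ² = Σ (O − E)² / E
  round: (323 − 325.5)² / 325.5 = 0.0192
  wrinkled: (111 − 108.5)² / 108.5 = 0.0576
χ² = 0.0192 + 0.0576 = 0.0768 ≈ 0.077
Degrees of freedom = 2 − 1 = 1; critical value at α = 0.05 is 3.841.
Since 0.077 < 3.841, we fail to reject the null hypothesis — the data are consistent with the 3:1 ratio.

0.077; consistent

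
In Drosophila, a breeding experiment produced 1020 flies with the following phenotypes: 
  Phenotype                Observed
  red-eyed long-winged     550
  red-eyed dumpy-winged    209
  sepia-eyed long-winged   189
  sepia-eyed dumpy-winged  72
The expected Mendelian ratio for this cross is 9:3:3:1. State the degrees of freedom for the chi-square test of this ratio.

A goodness-of-fit test with 4 phenotype classes has df = 4 − 1 = 3.

3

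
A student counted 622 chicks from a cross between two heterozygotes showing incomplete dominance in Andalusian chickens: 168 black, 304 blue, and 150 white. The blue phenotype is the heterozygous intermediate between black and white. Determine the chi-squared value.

With incomplete dominance, a heterozygote × heterozygote cross gives a 1:2:1 phenotypic ratio.
Expected counts for N = 622 under a 1:2:1 ratio (total parts = 4):
  black: 622 × 1/4 = 155.5
  blue: 622 × 2/4 = 311
  white: 622 × 1/4 = 155.5
χ² = Σ (O − E)² / E
  black: (168 − 155.5)² / 155.5 = 1.0048
  blue: (304 − 311)² / 311 = 0.1576
  white: (150 − 155.5)² / 155.5 = 0.1945
χ² = 1.0048 + 0.1576 + 0.1945 = 1.3569 ≈ 1.357

1.357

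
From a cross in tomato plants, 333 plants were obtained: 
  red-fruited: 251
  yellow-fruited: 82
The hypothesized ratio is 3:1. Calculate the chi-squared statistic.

The 3:1 ratio has 4 parts, so with N = 333 the expected counts are:
  red-fruited: 333 × 3/4 = 249.75
  yellow-fruited: 333 × 1/4 = 83.25
χ² = Σ (O − E)² / E
  red-fruited: (251 − 249.75)² / 249.75 = 0.0063
  yellow-fruited: (82 − 83.25)² / 83.25 = 0.0188
χ² = 0.0063 + 0.0188 = 0.0251 ≈ 0.025

0.025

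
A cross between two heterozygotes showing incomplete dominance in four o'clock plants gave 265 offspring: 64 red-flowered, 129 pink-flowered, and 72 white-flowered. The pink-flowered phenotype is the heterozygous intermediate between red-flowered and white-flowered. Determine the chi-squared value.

With incomplete dominance, a heterozygote × heterozygote cross gives a 1:2:1 phenotypic ratio.
The 1:2:1 ratio has 4 parts, so with N = 265 the expected counts are:
  red-flowered: 265 × 1/4 = 66.25
  pink-flowered: 265 × 2/4 = 132.5
  white-flowered: 265 × 1/4 = 66.25
χ² = Σ (O − E)² / E
  red-flowered: (64 − 66.25)² / 66.25 = 0.0764
  pink-flowered: (129 − 132.5)² / 132.5 = 0.0925
  white-flowered: (72 − 66.25)² / 66.25 = 0.4991
χ² = 0.0764 + 0.0925 + 0.4991 = 0.668

0.668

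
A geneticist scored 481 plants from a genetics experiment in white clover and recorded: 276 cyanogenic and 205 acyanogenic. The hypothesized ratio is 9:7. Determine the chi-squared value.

Expected counts for N = 481 under a 9:7 ratio (total parts = 16):
  cyanogenic: 481 × 9/16 = 270.5625
  acyanogenic: 481 × 7/16 = 210.4375
χ² = Σ (O − E)² / E
  cyanogenic: (276 − 270.5625)² / 270.5625 = 0.1093
  acyanogenic: (205 − 210.4375)² / 210.4375 = 0.1405
χ² = 0.1093 + 0.1405 = 0.2498 ≈ 0.250

0.250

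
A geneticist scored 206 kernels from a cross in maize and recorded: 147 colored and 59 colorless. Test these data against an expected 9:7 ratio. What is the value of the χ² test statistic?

19.110

Total ratio parts = 16. Expected numbers out of 206:
  colored: 206 × 9/16 = 115.875
  colorless: 206 × 7/16 = 90.125
χ² = Σ (O − E)² / E
  colored: (147 − 115.875)² / 115.875 = 8.3604
  colorless: (59 − 90.125)² / 90.125 = 10.7491
χ² = 8.3604 + 10.7491 = 19.1095 ≈ 19.110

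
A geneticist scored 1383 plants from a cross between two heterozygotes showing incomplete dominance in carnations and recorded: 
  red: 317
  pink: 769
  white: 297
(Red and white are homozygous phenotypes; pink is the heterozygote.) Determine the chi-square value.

17.950

With incomplete dominance, a heterozygote × heterozygote cross gives a 1:2:1 phenotypic ratio.
The 1:2:1 ratio has 4 parts, so with N = 1383 the expected counts are:
  red: 1383 × 1/4 = 345.75
  pink: 1383 × 2/4 = 691.5
  white: 1383 × 1/4 = 345.75
χ² = Σ (O − E)² / E
  red: (317 − 345.75)² / 345.75 = 2.3906
  pink: (769 − 691.5)² / 691.5 = 8.6858
  white: (297 − 345.75)² / 345.75 = 6.8736
χ² = 2.3906 + 8.6858 + 6.8736 = 17.950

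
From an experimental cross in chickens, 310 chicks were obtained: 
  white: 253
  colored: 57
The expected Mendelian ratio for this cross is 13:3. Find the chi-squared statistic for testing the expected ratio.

Expected counts for N = 310 under a 13:3 ratio (total parts = 16):
  white: 310 × 13/16 = 251.875
  colored: 310 × 3/16 = 58.125
χ² = Σ (O − E)² / E
  white: (253 − 251.875)² / 251.875 = 0.0050
  colored: (57 − 58.125)² / 58.125 = 0.0218
χ² = 0.0050 + 0.0218 = 0.0268 ≈ 0.027

0.027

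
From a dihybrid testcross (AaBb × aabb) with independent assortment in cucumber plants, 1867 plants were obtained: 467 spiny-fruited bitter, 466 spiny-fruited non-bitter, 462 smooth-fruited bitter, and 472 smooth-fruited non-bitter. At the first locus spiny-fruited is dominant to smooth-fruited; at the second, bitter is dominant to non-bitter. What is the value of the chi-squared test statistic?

A dihybrid testcross with independent assortment gives a 1:1:1:1 ratio.
Under the 1:1:1:1 hypothesis (Σ ratio = 4, N = 1867):
  spiny-fruited bitter: 1867 × 1/4 = 466.75
  spiny-fruited non-bitter: 1867 × 1/4 = 466.75
  smooth-fruited bitter: 1867 × 1/4 = 466.75
  smooth-fruited non-bitter: 1867 × 1/4 = 466.75
χ² = Σ (O − E)² / E
  spiny-fruited bitter: (467 − 466.75)² / 466.75 = 0.0001
  spiny-fruited non-bitter: (466 − 466.75)² / 466.75 = 0.0012
  smooth-fruited bitter: (462 − 466.75)² / 466.75 = 0.0483
  smooth-fruited non-bitter: (472 − 466.75)² / 466.75 = 0.0591
χ² = 0.0001 + 0.0012 + 0.0483 + 0.0591 = 0.1087 ≈ 0.109

0.109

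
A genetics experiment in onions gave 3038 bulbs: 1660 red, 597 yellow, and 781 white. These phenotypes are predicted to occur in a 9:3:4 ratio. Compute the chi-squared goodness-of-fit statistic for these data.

Under the 9:3:4 hypothesis (Σ ratio = 16, N = 3038):
  red: 3038 × 9/16 = 1708.875
  yellow: 3038 × 3/16 = 569.625
  white: 3038 × 4/16 = 759.5
χ² = Σ (O − E)² / E
  red: (1660 − 1708.875)² / 1708.875 = 1.3979
  yellow: (597 − 569.625)² / 569.625 = 1.3156
  white: (781 − 759.5)² / 759.5 = 0.6086
χ² = 1.3979 + 1.3156 + 0.6086 = 3.3221 ≈ 3.322

3.322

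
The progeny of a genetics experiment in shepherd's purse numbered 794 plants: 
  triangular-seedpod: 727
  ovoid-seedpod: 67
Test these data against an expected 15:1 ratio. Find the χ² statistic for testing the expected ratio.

6.489

Expected counts for N = 794 under a 15:1 ratio (total parts = 16):
  triangular-seedpod: 794 × 15/16 = 744.375
  ovoid-seedpod: 794 × 1/16 = 49.625
χ² = Σ (O − E)² / E
  triangular-seedpod: (727 − 744.375)² / 744.375 = 0.4056
  ovoid-seedpod: (67 − 49.625)² / 49.625 = 6.0834
χ² = 0.4056 + 6.0834 = 6.489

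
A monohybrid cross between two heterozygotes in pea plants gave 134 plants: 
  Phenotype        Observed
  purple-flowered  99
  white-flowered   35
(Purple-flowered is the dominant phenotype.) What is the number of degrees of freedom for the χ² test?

1

For a monohybrid cross between heterozygotes with complete dominance, the expected phenotypic ratio is 3:1.
A goodness-of-fit test with 2 phenotype classes has df = 2 − 1 = 1.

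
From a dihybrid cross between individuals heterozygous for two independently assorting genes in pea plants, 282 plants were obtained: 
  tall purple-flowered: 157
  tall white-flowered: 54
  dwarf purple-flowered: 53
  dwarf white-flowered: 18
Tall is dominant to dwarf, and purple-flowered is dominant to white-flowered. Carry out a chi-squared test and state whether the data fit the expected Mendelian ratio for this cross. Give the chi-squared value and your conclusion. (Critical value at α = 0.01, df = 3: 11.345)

A dihybrid F₂ with independent assortment and complete dominance at both loci gives a 9:3:3:1 phenotypic ratio.
Under the 9:3:3:1 hypothesis (Σ ratio = 16, N = 282):
  tall purple-flowered: 282 × 9/16 = 158.625
  tall white-flowered: 282 × 3/16 = 52.875
  dwarf purple-flowered: 282 × 3/16 = 52.875
  dwarf white-flowered: 282 × 1/16 = 17.625
χ² = Σ (O − E)² / E
  tall purple-flowered: (157 − 158.625)² / 158.625 = 0.0166
  tall white-flowered: (54 − 52.875)² / 52.875 = 0.0239
  dwarf purple-flowered: (53 − 52.875)² / 52.875 = 0.0003
  dwarf white-flowered: (18 − 17.625)² / 17.625 = 0.0080
χ² = 0.0166 + 0.0239 + 0.0003 + 0.0080 = 0.0488 ≈ 0.049
Degrees of freedom = 4 − 1 = 3; critical value at α = 0.01 is 11.345.
Since 0.049 < 11.345, we fail to reject the null hypothesis — the data are consistent with the 9:3:3:1 ratio.

0.049; consistent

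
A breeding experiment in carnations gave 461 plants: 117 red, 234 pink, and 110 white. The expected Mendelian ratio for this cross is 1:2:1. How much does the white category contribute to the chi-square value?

The 1:2:1 ratio has 4 parts, so with N = 461 the expected counts are:
  red: 461 × 1/4 = 115.25
  pink: 461 × 2/4 = 230.5
  white: 461 × 1/4 = 115.25
Contribution of white: (110 − 115.25)² / 115.25 = 0.2392

0.239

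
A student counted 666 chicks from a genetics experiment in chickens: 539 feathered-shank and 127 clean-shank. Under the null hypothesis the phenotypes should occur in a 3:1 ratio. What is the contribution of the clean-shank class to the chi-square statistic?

The 3:1 ratio has 4 parts, so with N = 666 the expected counts are:
  feathered-shank: 666 × 3/4 = 499.5
  clean-shank: 666 × 1/4 = 166.5
Contribution of clean-shank: (127 − 166.5)² / 166.5 = 9.3709

9.371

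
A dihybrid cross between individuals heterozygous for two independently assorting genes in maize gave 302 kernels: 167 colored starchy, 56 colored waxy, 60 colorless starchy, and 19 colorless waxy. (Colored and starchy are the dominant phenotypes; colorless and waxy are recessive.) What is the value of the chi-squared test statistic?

0.258

A dihybrid F₂ with independent assortment and complete dominance at both loci gives a 9:3:3:1 phenotypic ratio.
Under the 9:3:3:1 hypothesis (Σ ratio = 16, N = 302):
  colored starchy: 302 × 9/16 = 169.875
  colored waxy: 302 × 3/16 = 56.625
  colorless starchy: 302 × 3/16 = 56.625
  colorless waxy: 302 × 1/16 = 18.875
χ² = Σ (O − E)² / E
  colored starchy: (167 − 169.875)² / 169.875 = 0.0487
  colored waxy: (56 − 56.625)² / 56.625 = 0.0069
  colorless starchy: (60 − 56.625)² / 56.625 = 0.2012
  colorless waxy: (19 − 18.875)² / 18.875 = 0.0008
χ² = 0.0487 + 0.0069 + 0.2012 + 0.0008 = 0.2576 ≈ 0.258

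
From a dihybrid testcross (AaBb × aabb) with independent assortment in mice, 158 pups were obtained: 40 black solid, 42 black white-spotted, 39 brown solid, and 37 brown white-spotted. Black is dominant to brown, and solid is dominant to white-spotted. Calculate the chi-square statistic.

A dihybrid testcross with independent assortment gives a 1:1:1:1 ratio.
Total ratio parts = 4. Expected numbers out of 158:
  black solid: 158 × 1/4 = 39.5
  black white-spotted: 158 × 1/4 = 39.5
  brown solid: 158 × 1/4 = 39.5
  brown white-spotted: 158 × 1/4 = 39.5
χ² = Σ (O − E)² / E
  black solid: (40 − 39.5)² / 39.5 = 0.0063
  black white-spotted: (42 − 39.5)² / 39.5 = 0.1582
  brown solid: (39 − 39.5)² / 39.5 = 0.0063
  brown white-spotted: (37 − 39.5)² / 39.5 = 0.1582
χ² = 0.0063 + 0.1582 + 0.0063 + 0.1582 = 0.329

0.329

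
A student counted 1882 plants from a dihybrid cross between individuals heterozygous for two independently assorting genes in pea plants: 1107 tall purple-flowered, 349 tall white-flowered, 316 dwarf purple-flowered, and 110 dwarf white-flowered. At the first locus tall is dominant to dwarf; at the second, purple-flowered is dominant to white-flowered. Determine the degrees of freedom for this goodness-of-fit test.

A dihybrid F₂ with independent assortment and complete dominance at both loci gives a 9:3:3:1 phenotypic ratio.
A goodness-of-fit test with 4 phenotype classes has df = 4 − 1 = 3.

3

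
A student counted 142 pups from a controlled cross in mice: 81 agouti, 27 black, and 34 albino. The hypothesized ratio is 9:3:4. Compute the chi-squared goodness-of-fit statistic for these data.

0.085

Expected counts for N = 142 under a 9:3:4 ratio (total parts = 16):
  agouti: 142 × 9/16 = 79.875
  black: 142 × 3/16 = 26.625
  albino: 142 × 4/16 = 35.5
χ² = Σ (O − E)² / E
  agouti: (81 − 79.875)² / 79.875 = 0.0158
  black: (27 − 26.625)² / 26.625 = 0.0053
  albino: (34 − 35.5)² / 35.5 = 0.0634
χ² = 0.0158 + 0.0053 + 0.0634 = 0.0845 ≈ 0.085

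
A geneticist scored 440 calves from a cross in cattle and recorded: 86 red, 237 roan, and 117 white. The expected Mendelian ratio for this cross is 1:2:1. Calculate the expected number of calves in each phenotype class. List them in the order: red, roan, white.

The 1:2:1 ratio has 4 parts, so with N = 440 the expected counts are:
  red: 440 × 1/4 = 110
  roan: 440 × 2/4 = 220
  white: 440 × 1/4 = 110

110, 220, 110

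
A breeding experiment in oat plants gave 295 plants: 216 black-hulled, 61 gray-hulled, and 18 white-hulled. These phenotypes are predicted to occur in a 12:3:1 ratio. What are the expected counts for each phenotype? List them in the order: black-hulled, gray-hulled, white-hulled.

221.25, 55.3125, 18.4375

Total ratio parts = 16. Expected numbers out of 295:
  black-hulled: 295 × 12/16 = 221.25
  gray-hulled: 295 × 3/16 = 55.3125
  white-hulled: 295 × 1/16 = 18.4375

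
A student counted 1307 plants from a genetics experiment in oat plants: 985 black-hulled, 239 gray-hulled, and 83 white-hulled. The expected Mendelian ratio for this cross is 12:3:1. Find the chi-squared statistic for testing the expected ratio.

Under the 12:3:1 hypothesis (Σ ratio = 16, N = 1307):
  black-hulled: 1307 × 12/16 = 980.25
  gray-hulled: 1307 × 3/16 = 245.0625
  white-hulled: 1307 × 1/16 = 81.6875
χ² = Σ (O − E)² / E
  black-hulled: (985 − 980.25)² / 980.25 = 0.0230
  gray-hulled: (239 − 245.0625)² / 245.0625 = 0.1500
  white-hulled: (83 − 81.6875)² / 81.6875 = 0.0211
χ² = 0.0230 + 0.1500 + 0.0211 = 0.1941 ≈ 0.194

0.194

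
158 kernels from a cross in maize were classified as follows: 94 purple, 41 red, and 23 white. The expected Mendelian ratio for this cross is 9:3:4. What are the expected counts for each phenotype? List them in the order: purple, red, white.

88.875, 29.625, 39.5

The 9:3:4 ratio has 16 parts, so with N = 158 the expected counts are:
  purple: 158 × 9/16 = 88.875
  red: 158 × 3/16 = 29.625
  white: 158 × 4/16 = 39.5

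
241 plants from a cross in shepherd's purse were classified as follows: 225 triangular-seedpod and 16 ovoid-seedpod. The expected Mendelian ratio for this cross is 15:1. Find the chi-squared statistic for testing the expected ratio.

0.062

Total ratio parts = 16. Expected numbers out of 241:
  triangular-seedpod: 241 × 15/16 = 225.9375
  ovoid-seedpod: 241 × 1/16 = 15.0625
χ² = Σ (O − E)² / E
  triangular-seedpod: (225 − 225.9375)² / 225.9375 = 0.0039
  ovoid-seedpod: (16 − 15.0625)² / 15.0625 = 0.0584
χ² = 0.0039 + 0.0584 = 0.0623 ≈ 0.062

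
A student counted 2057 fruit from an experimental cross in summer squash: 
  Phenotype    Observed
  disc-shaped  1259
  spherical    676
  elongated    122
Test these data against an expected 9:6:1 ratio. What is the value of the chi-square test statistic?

21.108

Under the 9:6:1 hypothesis (Σ ratio = 16, N = 2057):
  disc-shaped: 2057 × 9/16 = 1157.0625
  spherical: 2057 × 6/16 = 771.375
  elongated: 2057 × 1/16 = 128.5625
χ² = Σ (O − E)² / E
  disc-shaped: (1259 − 1157.0625)² / 1157.0625 = 8.9807
  spherical: (676 − 771.375)² / 771.375 = 11.7924
  elongated: (122 − 128.5625)² / 128.5625 = 0.3350
χ² = 8.9807 + 11.7924 + 0.3350 = 21.1081 ≈ 21.108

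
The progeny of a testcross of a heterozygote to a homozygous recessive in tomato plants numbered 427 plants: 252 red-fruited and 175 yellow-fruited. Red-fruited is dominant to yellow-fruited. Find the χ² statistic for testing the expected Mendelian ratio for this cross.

A testcross of a heterozygote (Aa × aa) gives a 1:1 phenotypic ratio.
Under the 1:1 hypothesis (Σ ratio = 2, N = 427):
  red-fruited: 427 × 1/2 = 213.5
  yellow-fruited: 427 × 1/2 = 213.5
χ² = Σ (O − E)² / E
  red-fruited: (252 − 213.5)² / 213.5 = 6.9426
  yellow-fruited: (175 − 213.5)² / 213.5 = 6.9426
χ² = 6.9426 + 6.9426 = 13.8852 ≈ 13.885

13.885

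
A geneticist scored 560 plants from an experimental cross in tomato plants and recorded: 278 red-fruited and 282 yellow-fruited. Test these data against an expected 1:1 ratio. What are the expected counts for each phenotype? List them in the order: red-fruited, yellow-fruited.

Total ratio parts = 2. Expected numbers out of 560:
  red-fruited: 560 × 1/2 = 280
  yellow-fruited: 560 × 1/2 = 280

280, 280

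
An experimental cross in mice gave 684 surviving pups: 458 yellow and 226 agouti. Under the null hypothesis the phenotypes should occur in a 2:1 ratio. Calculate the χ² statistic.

0.026

Total ratio parts = 3. Expected numbers out of 684:
  yellow: 684 × 2/3 = 456
  agouti: 684 × 1/3 = 228
χ² = Σ (O − E)² / E
  yellow: (458 − 456)² / 456 = 0.0088
  agouti: (226 − 228)² / 228 = 0.0175
χ² = 0.0088 + 0.0175 = 0.0263 ≈ 0.026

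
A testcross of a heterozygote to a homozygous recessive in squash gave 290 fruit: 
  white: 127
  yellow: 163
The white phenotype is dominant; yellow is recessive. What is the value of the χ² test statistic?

4.469

A testcross of a heterozygote (Aa × aa) gives a 1:1 phenotypic ratio.
Total ratio parts = 2. Expected numbers out of 290:
  white: 290 × 1/2 = 145
  yellow: 290 × 1/2 = 145
χ² = Σ (O − E)² / E
  white: (127 − 145)² / 145 = 2.2345
  yellow: (163 − 145)² / 145 = 2.2345
χ² = 2.2345 + 2.2345 = 4.469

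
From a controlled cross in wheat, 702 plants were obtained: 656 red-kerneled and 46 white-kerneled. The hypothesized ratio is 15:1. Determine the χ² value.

0.110

The 15:1 ratio has 16 parts, so with N = 702 the expected counts are:
  red-kerneled: 702 × 15/16 = 658.125
  white-kerneled: 702 × 1/16 = 43.875
χ² = Σ (O − E)² / E
  red-kerneled: (656 − 658.125)² / 658.125 = 0.0069
  white-kerneled: (46 − 43.875)² / 43.875 = 0.1029
χ² = 0.0069 + 0.1029 = 0.1098 ≈ 0.110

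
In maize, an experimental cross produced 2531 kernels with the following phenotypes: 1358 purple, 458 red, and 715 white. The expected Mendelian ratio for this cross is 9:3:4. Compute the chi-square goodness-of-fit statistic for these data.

14.300

Total ratio parts = 16. Expected numbers out of 2531:
  purple: 2531 × 9/16 = 1423.6875
  red: 2531 × 3/16 = 474.5625
  white: 2531 × 4/16 = 632.75
χ² = Σ (O − E)² / E
  purple: (1358 − 1423.6875)² / 1423.6875 = 3.0308
  red: (458 − 474.5625)² / 474.5625 = 0.5780
  white: (715 − 632.75)² / 632.75 = 10.6915
χ² = 3.0308 + 0.5780 + 10.6915 = 14.3003 ≈ 14.300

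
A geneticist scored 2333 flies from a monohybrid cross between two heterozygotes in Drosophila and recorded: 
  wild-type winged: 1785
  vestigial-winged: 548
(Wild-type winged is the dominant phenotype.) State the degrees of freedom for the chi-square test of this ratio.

For a monohybrid cross between heterozygotes with complete dominance, the expected phenotypic ratio is 3:1.
A goodness-of-fit test with 2 phenotype classes has df = 2 − 1 = 1.

1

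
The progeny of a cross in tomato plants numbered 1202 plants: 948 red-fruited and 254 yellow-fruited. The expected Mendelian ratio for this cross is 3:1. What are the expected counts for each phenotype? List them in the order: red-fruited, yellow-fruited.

Total ratio parts = 4. Expected numbers out of 1202:
  red-fruited: 1202 × 3/4 = 901.5
  yellow-fruited: 1202 × 1/4 = 300.5

901.5, 300.5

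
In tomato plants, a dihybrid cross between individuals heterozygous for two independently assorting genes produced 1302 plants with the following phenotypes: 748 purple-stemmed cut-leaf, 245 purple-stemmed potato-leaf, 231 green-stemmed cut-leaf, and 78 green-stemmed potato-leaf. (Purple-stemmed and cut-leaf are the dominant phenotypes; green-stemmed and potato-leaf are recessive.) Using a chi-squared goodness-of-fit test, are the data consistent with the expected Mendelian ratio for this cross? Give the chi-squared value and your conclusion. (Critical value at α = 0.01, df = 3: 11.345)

A dihybrid F₂ with independent assortment and complete dominance at both loci gives a 9:3:3:1 phenotypic ratio.
Under the 9:3:3:1 hypothesis (Σ ratio = 16, N = 1302):
  purple-stemmed cut-leaf: 1302 × 9/16 = 732.375
  purple-stemmed potato-leaf: 1302 × 3/16 = 244.125
  green-stemmed cut-leaf: 1302 × 3/16 = 244.125
  green-stemmed potato-leaf: 1302 × 1/16 = 81.375
χ² = Σ (O − E)² / E
  purple-stemmed cut-leaf: (748 − 732.375)² / 732.375 = 0.3334
  purple-stemmed potato-leaf: (245 − 244.125)² / 244.125 = 0.0031
  green-stemmed cut-leaf: (231 − 244.125)² / 244.125 = 0.7056
  green-stemmed potato-leaf: (78 − 81.375)² / 81.375 = 0.1400
χ² = 0.3334 + 0.0031 + 0.7056 + 0.1400 = 1.1821 ≈ 1.182
Degrees of freedom = 4 − 1 = 3; critical value at α = 0.01 is 11.345.
Since 1.182 < 11.345, we fail to reject the null hypothesis — the data are consistent with the 9:3:3:1 ratio.

1.182; consistent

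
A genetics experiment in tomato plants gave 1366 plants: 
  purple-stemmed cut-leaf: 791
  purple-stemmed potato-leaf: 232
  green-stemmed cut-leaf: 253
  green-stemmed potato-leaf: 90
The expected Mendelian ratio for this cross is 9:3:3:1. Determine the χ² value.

3.227

Total ratio parts = 16. Expected numbers out of 1366:
  purple-stemmed cut-leaf: 1366 × 9/16 = 768.375
  purple-stemmed potato-leaf: 1366 × 3/16 = 256.125
  green-stemmed cut-leaf: 1366 × 3/16 = 256.125
  green-stemmed potato-leaf: 1366 × 1/16 = 85.375
χ² = Σ (O − E)² / E
  purple-stemmed cut-leaf: (791 − 768.375)² / 768.375 = 0.6662
  purple-stemmed potato-leaf: (232 − 256.125)² / 256.125 = 2.2724
  green-stemmed cut-leaf: (253 − 256.125)² / 256.125 = 0.0381
  green-stemmed potato-leaf: (90 − 85.375)² / 85.375 = 0.2505
χ² = 0.6662 + 2.2724 + 0.0381 + 0.2505 = 3.2272 ≈ 3.227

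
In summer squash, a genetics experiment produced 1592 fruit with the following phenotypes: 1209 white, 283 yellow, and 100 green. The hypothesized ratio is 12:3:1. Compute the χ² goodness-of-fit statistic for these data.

0.996

Total ratio parts = 16. Expected numbers out of 1592:
  white: 1592 × 12/16 = 1194
  yellow: 1592 × 3/16 = 298.5
  green: 1592 × 1/16 = 99.5
χ² = Σ (O − E)² / E
  white: (1209 − 1194)² / 1194 = 0.1884
  yellow: (283 − 298.5)² / 298.5 = 0.8049
  green: (100 − 99.5)² / 99.5 = 0.0025
χ² = 0.1884 + 0.8049 + 0.0025 = 0.9958 ≈ 0.996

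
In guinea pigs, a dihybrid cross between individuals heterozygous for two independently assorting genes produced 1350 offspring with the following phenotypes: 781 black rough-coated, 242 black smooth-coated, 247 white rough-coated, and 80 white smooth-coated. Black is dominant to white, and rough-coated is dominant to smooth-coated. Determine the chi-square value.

A dihybrid F₂ with independent assortment and complete dominance at both loci gives a 9:3:3:1 phenotypic ratio.
Under the 9:3:3:1 hypothesis (Σ ratio = 16, N = 1350):
  black rough-coated: 1350 × 9/16 = 759.375
  black smooth-coated: 1350 × 3/16 = 253.125
  white rough-coated: 1350 × 3/16 = 253.125
  white smooth-coated: 1350 × 1/16 = 84.375
χ² = Σ (O − E)² / E
  black rough-coated: (781 − 759.375)² / 759.375 = 0.6158
  black smooth-coated: (242 − 253.125)² / 253.125 = 0.4890
  white rough-coated: (247 − 253.125)² / 253.125 = 0.1482
  white smooth-coated: (80 − 84.375)² / 84.375 = 0.2269
χ² = 0.6158 + 0.4890 + 0.1482 + 0.2269 = 1.4799 ≈ 1.480

1.480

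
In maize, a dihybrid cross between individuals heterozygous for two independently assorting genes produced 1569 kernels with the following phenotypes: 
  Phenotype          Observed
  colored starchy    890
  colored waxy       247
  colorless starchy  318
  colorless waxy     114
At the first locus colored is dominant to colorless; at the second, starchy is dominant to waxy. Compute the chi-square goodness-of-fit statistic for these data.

12.149

A dihybrid F₂ with independent assortment and complete dominance at both loci gives a 9:3:3:1 phenotypic ratio.
The 9:3:3:1 ratio has 16 parts, so with N = 1569 the expected counts are:
  colored starchy: 1569 × 9/16 = 882.5625
  colored waxy: 1569 × 3/16 = 294.1875
  colorless starchy: 1569 × 3/16 = 294.1875
  colorless waxy: 1569 × 1/16 = 98.0625
χ² = Σ (O − E)² / E
  colored starchy: (890 − 882.5625)² / 882.5625 = 0.0627
  colored waxy: (247 − 294.1875)² / 294.1875 = 7.5688
  colorless starchy: (318 − 294.1875)² / 294.1875 = 1.9275
  colorless waxy: (114 − 98.0625)² / 98.0625 = 2.5902
χ² = 0.0627 + 7.5688 + 1.9275 + 2.5902 = 12.1492 ≈ 12.149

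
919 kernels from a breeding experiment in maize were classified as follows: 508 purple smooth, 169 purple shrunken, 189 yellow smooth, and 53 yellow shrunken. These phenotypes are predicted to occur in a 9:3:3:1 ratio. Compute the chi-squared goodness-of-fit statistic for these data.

2.177

Expected counts for N = 919 under a 9:3:3:1 ratio (total parts = 16):
  purple smooth: 919 × 9/16 = 516.9375
  purple shrunken: 919 × 3/16 = 172.3125
  yellow smooth: 919 × 3/16 = 172.3125
  yellow shrunken: 919 × 1/16 = 57.4375
χ² = Σ (O − E)² / E
  purple smooth: (508 − 516.9375)² / 516.9375 = 0.1545
  purple shrunken: (169 − 172.3125)² / 172.3125 = 0.0637
  yellow smooth: (189 − 172.3125)² / 172.3125 = 1.6161
  yellow shrunken: (53 − 57.4375)² / 57.4375 = 0.3428
χ² = 0.1545 + 0.0637 + 1.6161 + 0.3428 = 2.1771 ≈ 2.177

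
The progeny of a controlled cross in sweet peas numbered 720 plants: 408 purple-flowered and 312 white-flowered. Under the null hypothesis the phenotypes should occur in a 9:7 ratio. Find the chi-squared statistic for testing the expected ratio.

The 9:7 ratio has 16 parts, so with N = 720 the expected counts are:
  purple-flowered: 720 × 9/16 = 405
  white-flowered: 720 × 7/16 = 315
χ² = Σ (O − E)² / E
  purple-flowered: (408 − 405)² / 405 = 0.0222
  white-flowered: (312 − 315)² / 315 = 0.0286
χ² = 0.0222 + 0.0286 = 0.0508 ≈ 0.051

0.051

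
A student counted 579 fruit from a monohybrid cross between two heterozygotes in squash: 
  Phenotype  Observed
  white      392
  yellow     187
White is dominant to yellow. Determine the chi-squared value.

For a monohybrid cross between heterozygotes with complete dominance, the expected phenotypic ratio is 3:1.
Under the 3:1 hypothesis (Σ ratio = 4, N = 579):
  white: 579 × 3/4 = 434.25
  yellow: 579 × 1/4 = 144.75
χ² = Σ (O − E)² / E
  white: (392 − 434.25)² / 434.25 = 4.1107
  yellow: (187 − 144.75)² / 144.75 = 12.3320
χ² = 4.1107 + 12.3320 = 16.4427 ≈ 16.443

16.443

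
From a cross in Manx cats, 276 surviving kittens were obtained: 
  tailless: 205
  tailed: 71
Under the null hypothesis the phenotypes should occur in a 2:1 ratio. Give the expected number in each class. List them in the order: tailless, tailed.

Total ratio parts = 3. Expected numbers out of 276:
  tailless: 276 × 2/3 = 184
  tailed: 276 × 1/3 = 92

184, 92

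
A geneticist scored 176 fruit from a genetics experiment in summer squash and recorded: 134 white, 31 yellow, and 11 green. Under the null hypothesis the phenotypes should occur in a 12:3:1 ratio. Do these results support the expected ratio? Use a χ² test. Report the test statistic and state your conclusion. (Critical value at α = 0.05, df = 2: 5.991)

The 12:3:1 ratio has 16 parts, so with N = 176 the expected counts are:
  white: 176 × 12/16 = 132
  yellow: 176 × 3/16 = 33
  green: 176 × 1/16 = 11
χ² = Σ (O − E)² / E
  white: (134 − 132)² / 132 = 0.0303
  yellow: (31 − 33)² / 33 = 0.1212
  green: (11 − 11)² / 11 = 0.0000
χ² = 0.0303 + 0.1212 + 0.0000 = 0.1515 ≈ 0.152
Degrees of freedom = 3 − 1 = 2; critical value at α = 0.05 is 5.991.
Since 0.152 < 5.991, we fail to reject the null hypothesis — the data are consistent with the 12:3:1 ratio.

0.152; consistent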